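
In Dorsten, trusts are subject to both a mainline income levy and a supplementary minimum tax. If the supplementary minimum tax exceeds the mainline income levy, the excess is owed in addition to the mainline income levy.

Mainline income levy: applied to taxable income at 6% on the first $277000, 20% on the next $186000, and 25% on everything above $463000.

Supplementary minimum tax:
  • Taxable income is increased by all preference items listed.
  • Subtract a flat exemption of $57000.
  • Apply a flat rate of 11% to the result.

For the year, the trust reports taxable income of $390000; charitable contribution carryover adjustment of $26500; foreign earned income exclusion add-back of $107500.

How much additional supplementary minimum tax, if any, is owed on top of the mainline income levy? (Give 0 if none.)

$12150

Supplementary minimum tax:
  Adjusted income: $390000 + $26500 + $107500 = $524000
  Less exemption $57000 → base $467000
  $467000 × 11% = $51370

Mainline income levy:
  $277000 × 6% = $16620
  $113000 × 20% = $22600
  → $39220

Excess of supplementary minimum tax over mainline income levy: $51370 − $39220 = $12150.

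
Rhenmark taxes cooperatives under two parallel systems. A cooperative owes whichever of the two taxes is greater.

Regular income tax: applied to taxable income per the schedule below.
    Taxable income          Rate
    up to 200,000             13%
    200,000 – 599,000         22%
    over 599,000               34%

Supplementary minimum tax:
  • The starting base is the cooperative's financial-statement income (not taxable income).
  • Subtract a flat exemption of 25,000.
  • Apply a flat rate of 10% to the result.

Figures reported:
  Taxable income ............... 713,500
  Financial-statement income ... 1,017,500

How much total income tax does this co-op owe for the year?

152,710

Supplementary minimum tax:
  Base (financial-statement income): 1,017,500
  Less exemption 25,000 → base 992,500
  992,500 × 10% = 99,250

Regular income tax:
  200,000 × 13% = 26,000
  399,000 × 22% = 87,780
  114,500 × 34% = 38,930
  → 152,710

152,710 > 99,250, so the regular income tax governs.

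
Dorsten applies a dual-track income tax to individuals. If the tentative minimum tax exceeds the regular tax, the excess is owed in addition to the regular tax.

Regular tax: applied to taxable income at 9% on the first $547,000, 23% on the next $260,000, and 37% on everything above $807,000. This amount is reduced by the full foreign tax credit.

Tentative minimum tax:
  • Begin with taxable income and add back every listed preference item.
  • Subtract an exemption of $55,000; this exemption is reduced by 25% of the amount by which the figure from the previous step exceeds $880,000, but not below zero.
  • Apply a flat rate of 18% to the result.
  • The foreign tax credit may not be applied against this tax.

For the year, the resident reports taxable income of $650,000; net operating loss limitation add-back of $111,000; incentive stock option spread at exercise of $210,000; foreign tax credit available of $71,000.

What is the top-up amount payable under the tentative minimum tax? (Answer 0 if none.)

$167,055

Tentative minimum tax:
  Adjusted income: $650,000 + $111,000 + $210,000 = $971,000
  Exemption: $55,000 − 25% × ($971,000 − $880,000) = $55,000 − $22,750 = $32,250
  Base: $971,000 − $32,250 = $938,750
  $938,750 × 18% = $168,975

Regular tax:
  $547,000 × 9% = $49,230
  $103,000 × 23% = $23,690
  → $72,920
  Less foreign tax credit $71,000 → $1,920

Excess of tentative minimum tax over regular tax: $168,975 − $1,920 = $167,055.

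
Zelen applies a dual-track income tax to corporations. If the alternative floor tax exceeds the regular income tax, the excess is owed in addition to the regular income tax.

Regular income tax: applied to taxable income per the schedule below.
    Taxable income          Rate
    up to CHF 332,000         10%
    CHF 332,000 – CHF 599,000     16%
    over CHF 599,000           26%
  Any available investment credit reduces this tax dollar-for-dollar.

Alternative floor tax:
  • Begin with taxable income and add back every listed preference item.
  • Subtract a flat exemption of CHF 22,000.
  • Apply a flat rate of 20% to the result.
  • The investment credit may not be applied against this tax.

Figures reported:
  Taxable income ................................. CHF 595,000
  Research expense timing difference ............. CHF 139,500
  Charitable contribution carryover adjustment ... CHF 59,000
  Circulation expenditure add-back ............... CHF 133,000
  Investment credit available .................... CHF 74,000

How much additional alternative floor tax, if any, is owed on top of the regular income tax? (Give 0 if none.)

CHF 179,620

Regular income tax:
  CHF 332,000 × 10% = CHF 33,200
  CHF 263,000 × 16% = CHF 42,080
  → CHF 75,280
  Less investment credit CHF 74,000 → CHF 1,280

Alternative floor tax:
  Adjusted income: CHF 595,000 + CHF 139,500 + CHF 59,000 + CHF 133,000 = CHF 926,500
  Less exemption CHF 22,000 → base CHF 904,500
  CHF 904,500 × 20% = CHF 180,900

Excess of alternative floor tax over regular income tax: CHF 180,900 − CHF 1,280 = CHF 179,620.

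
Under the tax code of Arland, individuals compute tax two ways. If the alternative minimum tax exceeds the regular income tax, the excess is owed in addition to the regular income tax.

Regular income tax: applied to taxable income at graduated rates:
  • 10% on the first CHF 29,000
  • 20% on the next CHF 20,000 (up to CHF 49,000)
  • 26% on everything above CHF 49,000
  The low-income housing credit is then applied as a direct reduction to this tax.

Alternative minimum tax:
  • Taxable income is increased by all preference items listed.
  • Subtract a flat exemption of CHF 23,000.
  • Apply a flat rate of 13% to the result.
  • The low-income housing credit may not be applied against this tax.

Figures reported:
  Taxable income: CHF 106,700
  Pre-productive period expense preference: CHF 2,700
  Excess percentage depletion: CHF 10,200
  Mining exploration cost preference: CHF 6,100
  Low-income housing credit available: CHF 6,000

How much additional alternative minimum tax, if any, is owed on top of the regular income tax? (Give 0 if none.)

Regular income tax:
  CHF 29,000 × 10% = CHF 2,900
  CHF 20,000 × 20% = CHF 4,000
  CHF 57,700 × 26% = CHF 15,002
  → CHF 21,902
  Less low-income housing credit CHF 6,000 → CHF 15,902

Alternative minimum tax:
  Adjusted income: CHF 106,700 + CHF 2,700 + CHF 10,200 + CHF 6,100 = CHF 125,700
  Less exemption CHF 23,000 → base CHF 102,700
  CHF 102,700 × 13% = CHF 13,351

CHF 13,351 ≤ CHF 15,902, so no add-on is due.

CHF 0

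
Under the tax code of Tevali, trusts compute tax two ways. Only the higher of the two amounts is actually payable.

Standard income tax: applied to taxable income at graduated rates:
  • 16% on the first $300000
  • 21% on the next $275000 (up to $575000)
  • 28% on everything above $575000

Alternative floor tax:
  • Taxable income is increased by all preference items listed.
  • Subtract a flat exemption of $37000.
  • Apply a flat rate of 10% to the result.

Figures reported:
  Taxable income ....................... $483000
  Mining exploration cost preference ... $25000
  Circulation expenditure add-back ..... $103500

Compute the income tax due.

Standard income tax:
  $300000 × 16% = $48000
  $183000 × 21% = $38430
  → $86430

Alternative floor tax:
  Adjusted income: $483000 + $25000 + $103500 = $611500
  Less exemption $37000 → base $574500
  $574500 × 10% = $57450

$86430 > $57450, so the standard income tax governs.

$86430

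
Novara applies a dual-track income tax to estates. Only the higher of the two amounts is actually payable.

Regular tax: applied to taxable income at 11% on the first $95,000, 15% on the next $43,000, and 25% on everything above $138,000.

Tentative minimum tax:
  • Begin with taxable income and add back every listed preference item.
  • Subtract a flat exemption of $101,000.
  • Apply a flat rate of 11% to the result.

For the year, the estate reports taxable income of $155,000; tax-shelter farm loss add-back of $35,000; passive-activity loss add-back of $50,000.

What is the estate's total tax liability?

Tentative minimum tax:
  Adjusted income: $155,000 + $35,000 + $50,000 = $240,000
  Less exemption $101,000 → base $139,000
  $139,000 × 11% = $15,290

Regular tax:
  $95,000 × 11% = $10,450
  $43,000 × 15% = $6,450
  $17,000 × 25% = $4,250
  → $21,150

$21,150 > $15,290, so the regular tax governs.

$21,150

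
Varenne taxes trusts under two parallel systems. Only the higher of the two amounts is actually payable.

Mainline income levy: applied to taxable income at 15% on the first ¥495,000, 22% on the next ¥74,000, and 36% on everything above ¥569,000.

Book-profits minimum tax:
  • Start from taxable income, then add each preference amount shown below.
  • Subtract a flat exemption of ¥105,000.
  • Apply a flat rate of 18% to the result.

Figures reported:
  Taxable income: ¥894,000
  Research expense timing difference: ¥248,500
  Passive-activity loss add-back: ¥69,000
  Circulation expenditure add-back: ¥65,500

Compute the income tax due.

¥210,960

Mainline income levy:
  ¥495,000 × 15% = ¥74,250
  ¥74,000 × 22% = ¥16,280
  ¥325,000 × 36% = ¥117,000
  → ¥207,530

Book-profits minimum tax:
  Adjusted income: ¥894,000 + ¥248,500 + ¥69,000 + ¥65,500 = ¥1,277,000
  Less exemption ¥105,000 → base ¥1,172,000
  ¥1,172,000 × 18% = ¥210,960

¥210,960 > ¥207,530, so the book-profits minimum tax is the binding amount.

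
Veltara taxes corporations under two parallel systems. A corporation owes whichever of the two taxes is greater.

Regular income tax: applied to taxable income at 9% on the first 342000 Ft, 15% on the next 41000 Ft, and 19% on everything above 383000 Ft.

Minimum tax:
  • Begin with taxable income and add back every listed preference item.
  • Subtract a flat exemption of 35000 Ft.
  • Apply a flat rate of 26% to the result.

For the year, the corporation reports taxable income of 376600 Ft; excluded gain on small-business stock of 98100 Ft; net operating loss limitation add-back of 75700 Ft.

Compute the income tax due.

134004 Ft

Minimum tax:
  Adjusted income: 376600 Ft + 98100 Ft + 75700 Ft = 550400 Ft
  Less exemption 35000 Ft → base 515400 Ft
  515400 Ft × 26% = 134004 Ft

Regular income tax:
  342000 Ft × 9% = 30780 Ft
  34600 Ft × 15% = 5190 Ft
  → 35970 Ft

134004 Ft > 35970 Ft, so the minimum tax is the binding amount.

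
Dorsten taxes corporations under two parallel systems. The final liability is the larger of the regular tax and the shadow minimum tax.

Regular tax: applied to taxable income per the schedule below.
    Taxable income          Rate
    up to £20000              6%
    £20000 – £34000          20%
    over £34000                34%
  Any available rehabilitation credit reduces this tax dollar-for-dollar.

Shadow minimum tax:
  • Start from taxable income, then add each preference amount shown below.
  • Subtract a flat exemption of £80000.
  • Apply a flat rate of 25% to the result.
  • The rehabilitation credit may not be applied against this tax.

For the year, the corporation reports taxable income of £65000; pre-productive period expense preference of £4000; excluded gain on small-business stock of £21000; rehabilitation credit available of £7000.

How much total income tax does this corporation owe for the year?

Regular tax:
  £20000 × 6% = £1200
  £14000 × 20% = £2800
  £31000 × 34% = £10540
  → £14540
  Less rehabilitation credit £7000 → £7540

Shadow minimum tax:
  Adjusted income: £65000 + £4000 + £21000 = £90000
  Less exemption £80000 → base £10000
  £10000 × 25% = £2500

£7540 > £2500, so the regular tax governs.

£7540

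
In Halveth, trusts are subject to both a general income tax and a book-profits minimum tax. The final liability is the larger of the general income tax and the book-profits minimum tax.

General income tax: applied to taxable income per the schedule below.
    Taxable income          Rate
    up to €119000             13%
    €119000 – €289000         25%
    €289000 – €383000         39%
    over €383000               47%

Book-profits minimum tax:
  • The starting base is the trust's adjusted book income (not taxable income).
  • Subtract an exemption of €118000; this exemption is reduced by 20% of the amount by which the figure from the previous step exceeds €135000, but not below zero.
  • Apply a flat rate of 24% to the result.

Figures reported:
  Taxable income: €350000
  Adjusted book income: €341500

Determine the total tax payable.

€81760

Book-profits minimum tax:
  Base (adjusted book income): €341500
  Exemption: €118000 − 20% × (€341500 − €135000) = €118000 − €41300 = €76700
  Base: €341500 − €76700 = €264800
  €264800 × 24% = €63552

General income tax:
  €119000 × 13% = €15470
  €170000 × 25% = €42500
  €61000 × 39% = €23790
  → €81760

€81760 > €63552, so the general income tax governs.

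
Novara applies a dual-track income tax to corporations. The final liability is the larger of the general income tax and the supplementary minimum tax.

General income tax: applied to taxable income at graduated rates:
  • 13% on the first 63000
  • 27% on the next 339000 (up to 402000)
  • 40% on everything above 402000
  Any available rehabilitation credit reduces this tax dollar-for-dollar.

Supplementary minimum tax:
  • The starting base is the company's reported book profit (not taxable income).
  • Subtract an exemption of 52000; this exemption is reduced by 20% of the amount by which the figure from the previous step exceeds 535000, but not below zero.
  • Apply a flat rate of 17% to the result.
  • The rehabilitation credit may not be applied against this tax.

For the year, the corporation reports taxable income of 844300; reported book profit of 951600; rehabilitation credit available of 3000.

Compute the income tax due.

Supplementary minimum tax:
  Base (reported book profit): 951600
  Exemption: 20% × (951600 − 535000) = 83320 ≥ 52000, so the exemption is fully phased out
  Base: 951600 − 0 = 951600
  951600 × 17% = 161772

General income tax:
  63000 × 13% = 8190
  339000 × 27% = 91530
  442300 × 40% = 176920
  → 276640
  Less rehabilitation credit 3000 → 273640

273640 > 161772, so the general income tax governs.

273640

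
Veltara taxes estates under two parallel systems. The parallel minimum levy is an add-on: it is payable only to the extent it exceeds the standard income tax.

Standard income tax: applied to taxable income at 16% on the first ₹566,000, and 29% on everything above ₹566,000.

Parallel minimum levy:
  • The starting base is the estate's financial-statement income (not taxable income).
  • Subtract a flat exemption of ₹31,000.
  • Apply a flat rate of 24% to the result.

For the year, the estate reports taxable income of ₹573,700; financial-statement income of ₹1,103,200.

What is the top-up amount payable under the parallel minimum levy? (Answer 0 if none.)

Standard income tax:
  ₹566,000 × 16% = ₹90,560
  ₹7,700 × 29% = ₹2,233
  → ₹92,793

Parallel minimum levy:
  Base (financial-statement income): ₹1,103,200
  Less exemption ₹31,000 → base ₹1,072,200
  ₹1,072,200 × 24% = ₹257,328

Excess of parallel minimum levy over standard income tax: ₹257,328 − ₹92,793 = ₹164,535.

₹164,535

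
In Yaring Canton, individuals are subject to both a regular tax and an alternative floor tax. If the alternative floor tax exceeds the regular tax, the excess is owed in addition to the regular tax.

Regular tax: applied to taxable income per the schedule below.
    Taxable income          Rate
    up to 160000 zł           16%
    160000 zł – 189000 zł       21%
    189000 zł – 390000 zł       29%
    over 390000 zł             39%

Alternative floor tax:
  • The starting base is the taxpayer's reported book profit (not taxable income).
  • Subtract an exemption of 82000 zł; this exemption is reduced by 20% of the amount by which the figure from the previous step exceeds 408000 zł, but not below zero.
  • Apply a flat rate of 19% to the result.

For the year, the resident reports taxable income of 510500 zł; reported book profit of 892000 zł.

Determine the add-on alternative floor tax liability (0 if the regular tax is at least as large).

Alternative floor tax:
  Base (reported book profit): 892000 zł
  Exemption: 20% × (892000 zł − 408000 zł) = 96800 zł ≥ 82000 zł, so the exemption is fully phased out
  Base: 892000 zł − 0 zł = 892000 zł
  892000 zł × 19% = 169480 zł

Regular tax:
  160000 zł × 16% = 25600 zł
  29000 zł × 21% = 6090 zł
  201000 zł × 29% = 58290 zł
  120500 zł × 39% = 46995 zł
  → 136975 zł

Excess of alternative floor tax over regular tax: 169480 zł − 136975 zł = 32505 zł.

32505 zł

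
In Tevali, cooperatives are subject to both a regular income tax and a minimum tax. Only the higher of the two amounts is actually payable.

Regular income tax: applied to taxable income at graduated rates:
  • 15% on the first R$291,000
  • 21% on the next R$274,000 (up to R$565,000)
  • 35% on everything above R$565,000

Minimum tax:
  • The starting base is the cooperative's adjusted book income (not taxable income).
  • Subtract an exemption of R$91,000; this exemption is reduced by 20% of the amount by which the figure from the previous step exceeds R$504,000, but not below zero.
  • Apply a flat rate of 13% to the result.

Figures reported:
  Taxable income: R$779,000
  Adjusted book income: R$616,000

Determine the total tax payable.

Minimum tax:
  Base (adjusted book income): R$616,000
  Exemption: R$91,000 − 20% × (R$616,000 − R$504,000) = R$91,000 − R$22,400 = R$68,600
  Base: R$616,000 − R$68,600 = R$547,400
  R$547,400 × 13% = R$71,162

Regular income tax:
  R$291,000 × 15% = R$43,650
  R$274,000 × 21% = R$57,540
  R$214,000 × 35% = R$74,900
  → R$176,090

R$176,090 > R$71,162, so the regular income tax governs.

R$176,090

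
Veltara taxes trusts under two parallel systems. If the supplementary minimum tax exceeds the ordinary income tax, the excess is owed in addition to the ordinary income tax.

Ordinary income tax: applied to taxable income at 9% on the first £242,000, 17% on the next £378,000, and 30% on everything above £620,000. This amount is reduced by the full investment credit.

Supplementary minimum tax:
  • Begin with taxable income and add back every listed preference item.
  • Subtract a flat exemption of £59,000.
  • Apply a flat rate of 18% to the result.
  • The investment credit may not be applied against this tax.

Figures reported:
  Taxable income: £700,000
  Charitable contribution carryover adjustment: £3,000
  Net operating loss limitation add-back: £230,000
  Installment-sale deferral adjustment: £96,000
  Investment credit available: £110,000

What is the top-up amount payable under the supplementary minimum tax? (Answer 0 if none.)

£174,560

Ordinary income tax:
  £242,000 × 9% = £21,780
  £378,000 × 17% = £64,260
  £80,000 × 30% = £24,000
  → £110,040
  Less investment credit £110,000 → £40

Supplementary minimum tax:
  Adjusted income: £700,000 + £3,000 + £230,000 + £96,000 = £1,029,000
  Less exemption £59,000 → base £970,000
  £970,000 × 18% = £174,600

Excess of supplementary minimum tax over ordinary income tax: £174,600 − £40 = £174,560.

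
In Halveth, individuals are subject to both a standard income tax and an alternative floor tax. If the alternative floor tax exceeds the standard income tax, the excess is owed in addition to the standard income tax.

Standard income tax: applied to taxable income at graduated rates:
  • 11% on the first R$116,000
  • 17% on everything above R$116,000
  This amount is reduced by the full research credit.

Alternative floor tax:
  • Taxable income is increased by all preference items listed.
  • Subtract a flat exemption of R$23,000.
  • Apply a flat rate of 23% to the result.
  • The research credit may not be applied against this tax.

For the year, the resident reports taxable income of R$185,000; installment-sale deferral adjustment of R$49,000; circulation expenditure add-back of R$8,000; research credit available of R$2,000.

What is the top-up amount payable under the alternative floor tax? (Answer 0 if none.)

Alternative floor tax:
  Adjusted income: R$185,000 + R$49,000 + R$8,000 = R$242,000
  Less exemption R$23,000 → base R$219,000
  R$219,000 × 23% = R$50,370

Standard income tax:
  R$116,000 × 11% = R$12,760
  R$69,000 × 17% = R$11,730
  → R$24,490
  Less research credit R$2,000 → R$22,490

Excess of alternative floor tax over standard income tax: R$50,370 − R$22,490 = R$27,880.

R$27,880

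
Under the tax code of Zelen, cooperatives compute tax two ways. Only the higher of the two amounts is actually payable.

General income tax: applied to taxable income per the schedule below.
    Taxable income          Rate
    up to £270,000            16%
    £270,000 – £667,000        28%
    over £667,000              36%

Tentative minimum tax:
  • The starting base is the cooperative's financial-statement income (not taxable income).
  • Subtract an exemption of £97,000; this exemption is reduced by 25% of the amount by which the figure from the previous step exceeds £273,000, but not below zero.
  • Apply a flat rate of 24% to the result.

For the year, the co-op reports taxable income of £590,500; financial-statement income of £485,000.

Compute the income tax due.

General income tax:
  £270,000 × 16% = £43,200
  £320,500 × 28% = £89,740
  → £132,940

Tentative minimum tax:
  Base (financial-statement income): £485,000
  Exemption: £97,000 − 25% × (£485,000 − £273,000) = £97,000 − £53,000 = £44,000
  Base: £485,000 − £44,000 = £441,000
  £441,000 × 24% = £105,840

£132,940 > £105,840, so the general income tax governs.

£132,940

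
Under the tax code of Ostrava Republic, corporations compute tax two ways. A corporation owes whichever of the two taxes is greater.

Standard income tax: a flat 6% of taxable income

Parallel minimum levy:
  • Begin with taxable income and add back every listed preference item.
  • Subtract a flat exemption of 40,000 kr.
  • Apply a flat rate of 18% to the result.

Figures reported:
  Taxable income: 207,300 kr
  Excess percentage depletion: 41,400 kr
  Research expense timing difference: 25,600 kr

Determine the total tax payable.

42,174 kr

Parallel minimum levy:
  Adjusted income: 207,300 kr + 41,400 kr + 25,600 kr = 274,300 kr
  Less exemption 40,000 kr → base 234,300 kr
  234,300 kr × 18% = 42,174 kr

Standard income tax:
  207,300 kr × 6% = 12,438 kr

42,174 kr > 12,438 kr, so the parallel minimum levy is the binding amount.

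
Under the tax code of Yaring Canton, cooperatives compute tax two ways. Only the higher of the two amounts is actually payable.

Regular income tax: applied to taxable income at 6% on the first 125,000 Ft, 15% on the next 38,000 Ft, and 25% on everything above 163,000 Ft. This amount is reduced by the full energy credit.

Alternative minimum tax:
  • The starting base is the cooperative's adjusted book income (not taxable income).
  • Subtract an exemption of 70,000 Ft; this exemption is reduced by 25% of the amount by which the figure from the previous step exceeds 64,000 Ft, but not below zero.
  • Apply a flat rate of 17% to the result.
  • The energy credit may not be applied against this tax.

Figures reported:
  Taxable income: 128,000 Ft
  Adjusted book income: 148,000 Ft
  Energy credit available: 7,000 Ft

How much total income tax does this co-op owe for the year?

Alternative minimum tax:
  Base (adjusted book income): 148,000 Ft
  Exemption: 70,000 Ft − 25% × (148,000 Ft − 64,000 Ft) = 70,000 Ft − 21,000 Ft = 49,000 Ft
  Base: 148,000 Ft − 49,000 Ft = 99,000 Ft
  99,000 Ft × 17% = 16,830 Ft

Regular income tax:
  125,000 Ft × 6% = 7,500 Ft
  3,000 Ft × 15% = 450 Ft
  → 7,950 Ft
  Less energy credit 7,000 Ft → 950 Ft

16,830 Ft > 950 Ft, so the alternative minimum tax is the binding amount.

16,830 Ft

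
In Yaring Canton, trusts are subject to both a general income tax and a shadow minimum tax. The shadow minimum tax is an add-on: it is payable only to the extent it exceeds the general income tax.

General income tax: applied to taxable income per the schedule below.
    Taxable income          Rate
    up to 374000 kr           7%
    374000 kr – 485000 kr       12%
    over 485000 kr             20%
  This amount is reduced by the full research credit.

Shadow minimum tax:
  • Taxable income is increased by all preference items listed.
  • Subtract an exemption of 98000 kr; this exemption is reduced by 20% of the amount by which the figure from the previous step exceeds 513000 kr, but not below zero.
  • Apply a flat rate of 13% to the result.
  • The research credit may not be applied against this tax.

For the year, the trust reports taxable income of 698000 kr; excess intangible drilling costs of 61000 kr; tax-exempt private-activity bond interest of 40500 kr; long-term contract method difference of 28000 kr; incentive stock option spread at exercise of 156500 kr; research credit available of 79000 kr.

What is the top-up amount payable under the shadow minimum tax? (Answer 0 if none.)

General income tax:
  374000 kr × 7% = 26180 kr
  111000 kr × 12% = 13320 kr
  213000 kr × 20% = 42600 kr
  → 82100 kr
  Less research credit 79000 kr → 3100 kr

Shadow minimum tax:
  Adjusted income: 698000 kr + 61000 kr + 40500 kr + 28000 kr + 156500 kr = 984000 kr
  Exemption: 98000 kr − 20% × (984000 kr − 513000 kr) = 98000 kr − 94200 kr = 3800 kr
  Base: 984000 kr − 3800 kr = 980200 kr
  980200 kr × 13% = 127426 kr

Excess of shadow minimum tax over general income tax: 127426 kr − 3100 kr = 124326 kr.

124326 kr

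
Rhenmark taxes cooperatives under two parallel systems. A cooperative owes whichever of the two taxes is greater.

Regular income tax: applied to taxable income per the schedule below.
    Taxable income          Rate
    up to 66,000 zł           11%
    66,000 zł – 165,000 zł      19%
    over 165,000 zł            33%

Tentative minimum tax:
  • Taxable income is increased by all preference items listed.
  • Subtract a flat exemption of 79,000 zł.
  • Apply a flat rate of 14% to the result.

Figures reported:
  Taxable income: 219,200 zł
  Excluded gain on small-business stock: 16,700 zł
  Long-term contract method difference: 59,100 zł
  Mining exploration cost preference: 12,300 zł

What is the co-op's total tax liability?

43,956 zł

Regular income tax:
  66,000 zł × 11% = 7,260 zł
  99,000 zł × 19% = 18,810 zł
  54,200 zł × 33% = 17,886 zł
  → 43,956 zł

Tentative minimum tax:
  Adjusted income: 219,200 zł + 16,700 zł + 59,100 zł + 12,300 zł = 307,300 zł
  Less exemption 79,000 zł → base 228,300 zł
  228,300 zł × 14% = 31,962 zł

43,956 zł > 31,962 zł, so the regular income tax governs.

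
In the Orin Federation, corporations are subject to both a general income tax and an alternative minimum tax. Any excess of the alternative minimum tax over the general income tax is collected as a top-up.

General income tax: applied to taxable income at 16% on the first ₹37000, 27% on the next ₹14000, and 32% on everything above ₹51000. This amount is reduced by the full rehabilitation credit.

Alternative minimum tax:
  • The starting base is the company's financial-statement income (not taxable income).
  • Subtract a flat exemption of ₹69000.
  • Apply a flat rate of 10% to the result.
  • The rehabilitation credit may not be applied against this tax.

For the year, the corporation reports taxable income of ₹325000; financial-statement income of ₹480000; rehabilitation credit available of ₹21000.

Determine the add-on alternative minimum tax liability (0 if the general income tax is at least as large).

Alternative minimum tax:
  Base (financial-statement income): ₹480000
  Less exemption ₹69000 → base ₹411000
  ₹411000 × 10% = ₹41100

General income tax:
  ₹37000 × 16% = ₹5920
  ₹14000 × 27% = ₹3780
  ₹274000 × 32% = ₹87680
  → ₹97380
  Less rehabilitation credit ₹21000 → ₹76380

₹41100 ≤ ₹76380, so no add-on is due.

₹0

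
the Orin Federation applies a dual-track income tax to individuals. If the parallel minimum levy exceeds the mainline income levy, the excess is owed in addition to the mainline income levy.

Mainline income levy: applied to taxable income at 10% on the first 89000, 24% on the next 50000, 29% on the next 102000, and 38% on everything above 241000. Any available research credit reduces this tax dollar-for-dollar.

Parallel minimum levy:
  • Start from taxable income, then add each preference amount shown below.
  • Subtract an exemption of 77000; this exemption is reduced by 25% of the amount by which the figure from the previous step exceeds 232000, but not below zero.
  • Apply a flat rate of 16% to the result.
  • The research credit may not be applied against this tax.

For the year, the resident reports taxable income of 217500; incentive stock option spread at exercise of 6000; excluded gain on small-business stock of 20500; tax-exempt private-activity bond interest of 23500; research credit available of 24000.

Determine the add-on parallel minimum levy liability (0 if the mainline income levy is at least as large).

Mainline income levy:
  89000 × 10% = 8900
  50000 × 24% = 12000
  78500 × 29% = 22765
  → 43665
  Less research credit 24000 → 19665

Parallel minimum levy:
  Adjusted income: 217500 + 6000 + 20500 + 23500 = 267500
  Exemption: 77000 − 25% × (267500 − 232000) = 77000 − 8875 = 68125
  Base: 267500 − 68125 = 199375
  199375 × 16% = 31900

Excess of parallel minimum levy over mainline income levy: 31900 − 19665 = 12235.

12235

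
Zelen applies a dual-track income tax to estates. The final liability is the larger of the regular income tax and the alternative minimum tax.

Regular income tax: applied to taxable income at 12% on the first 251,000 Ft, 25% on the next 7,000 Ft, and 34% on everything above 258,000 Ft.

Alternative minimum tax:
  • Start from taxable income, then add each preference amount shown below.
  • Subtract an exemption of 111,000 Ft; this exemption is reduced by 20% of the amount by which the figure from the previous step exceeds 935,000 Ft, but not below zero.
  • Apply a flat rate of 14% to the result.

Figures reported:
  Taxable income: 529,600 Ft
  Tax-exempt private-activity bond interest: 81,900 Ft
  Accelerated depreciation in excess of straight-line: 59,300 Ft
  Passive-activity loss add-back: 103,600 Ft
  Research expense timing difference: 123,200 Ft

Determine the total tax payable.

124,214 Ft

Regular income tax:
  251,000 Ft × 12% = 30,120 Ft
  7,000 Ft × 25% = 1,750 Ft
  271,600 Ft × 34% = 92,344 Ft
  → 124,214 Ft

Alternative minimum tax:
  Adjusted income: 529,600 Ft + 81,900 Ft + 59,300 Ft + 103,600 Ft + 123,200 Ft = 897,600 Ft
  Exemption: 897,600 Ft ≤ 935,000 Ft, so full 111,000 Ft applies
  Base: 897,600 Ft − 111,000 Ft = 786,600 Ft
  786,600 Ft × 14% = 110,124 Ft

124,214 Ft > 110,124 Ft, so the regular income tax governs.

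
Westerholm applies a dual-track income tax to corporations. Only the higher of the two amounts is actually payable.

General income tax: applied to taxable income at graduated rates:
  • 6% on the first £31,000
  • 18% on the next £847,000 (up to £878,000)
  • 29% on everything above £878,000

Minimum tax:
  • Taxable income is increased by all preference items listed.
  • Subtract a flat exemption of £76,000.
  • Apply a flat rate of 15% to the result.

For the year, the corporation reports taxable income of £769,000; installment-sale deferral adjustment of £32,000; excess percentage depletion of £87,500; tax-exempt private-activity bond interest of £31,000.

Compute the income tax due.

£134,700

General income tax:
  £31,000 × 6% = £1,860
  £738,000 × 18% = £132,840
  → £134,700

Minimum tax:
  Adjusted income: £769,000 + £32,000 + £87,500 + £31,000 = £919,500
  Less exemption £76,000 → base £843,500
  £843,500 × 15% = £126,525

£134,700 > £126,525, so the general income tax governs.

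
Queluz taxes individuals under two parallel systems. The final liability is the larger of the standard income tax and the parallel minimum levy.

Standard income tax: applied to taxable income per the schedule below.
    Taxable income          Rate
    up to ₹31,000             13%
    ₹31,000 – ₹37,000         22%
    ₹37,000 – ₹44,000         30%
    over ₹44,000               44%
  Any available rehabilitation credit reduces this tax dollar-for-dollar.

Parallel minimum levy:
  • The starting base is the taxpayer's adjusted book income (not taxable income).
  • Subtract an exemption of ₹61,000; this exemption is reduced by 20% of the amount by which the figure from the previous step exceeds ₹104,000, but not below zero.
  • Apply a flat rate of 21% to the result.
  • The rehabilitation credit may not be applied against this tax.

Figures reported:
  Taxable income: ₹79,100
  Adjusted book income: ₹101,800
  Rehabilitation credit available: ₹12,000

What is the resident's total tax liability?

Standard income tax:
  ₹31,000 × 13% = ₹4,030
  ₹6,000 × 22% = ₹1,320
  ₹7,000 × 30% = ₹2,100
  ₹35,100 × 44% = ₹15,444
  → ₹22,894
  Less rehabilitation credit ₹12,000 → ₹10,894

Parallel minimum levy:
  Base (adjusted book income): ₹101,800
  Exemption: ₹101,800 ≤ ₹104,000, so full ₹61,000 applies
  Base: ₹101,800 − ₹61,000 = ₹40,800
  ₹40,800 × 21% = ₹8,568

₹10,894 > ₹8,568, so the standard income tax governs.

₹10,894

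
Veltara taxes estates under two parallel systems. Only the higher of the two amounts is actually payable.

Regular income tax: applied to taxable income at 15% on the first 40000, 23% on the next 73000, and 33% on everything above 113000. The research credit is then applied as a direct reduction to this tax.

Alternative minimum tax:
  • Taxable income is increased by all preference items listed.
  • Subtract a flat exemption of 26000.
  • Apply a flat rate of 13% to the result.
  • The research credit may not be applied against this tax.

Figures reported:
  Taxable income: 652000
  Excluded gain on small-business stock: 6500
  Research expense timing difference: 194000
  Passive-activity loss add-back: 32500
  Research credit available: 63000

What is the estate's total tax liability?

137660

Regular income tax:
  40000 × 15% = 6000
  73000 × 23% = 16790
  539000 × 33% = 177870
  → 200660
  Less research credit 63000 → 137660

Alternative minimum tax:
  Adjusted income: 652000 + 6500 + 194000 + 32500 = 885000
  Less exemption 26000 → base 859000
  859000 × 13% = 111670

137660 > 111670, so the regular income tax governs.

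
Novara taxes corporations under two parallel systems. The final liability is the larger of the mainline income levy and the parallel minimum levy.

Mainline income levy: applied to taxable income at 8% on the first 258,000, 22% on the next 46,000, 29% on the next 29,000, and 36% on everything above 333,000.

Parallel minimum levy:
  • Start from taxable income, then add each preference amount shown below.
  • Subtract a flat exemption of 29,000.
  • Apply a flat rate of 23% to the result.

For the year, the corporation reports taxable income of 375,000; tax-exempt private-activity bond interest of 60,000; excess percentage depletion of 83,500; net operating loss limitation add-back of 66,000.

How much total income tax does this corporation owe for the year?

127,765

Parallel minimum levy:
  Adjusted income: 375,000 + 60,000 + 83,500 + 66,000 = 584,500
  Less exemption 29,000 → base 555,500
  555,500 × 23% = 127,765

Mainline income levy:
  258,000 × 8% = 20,640
  46,000 × 22% = 10,120
  29,000 × 29% = 8,410
  42,000 × 36% = 15,120
  → 54,290

127,765 > 54,290, so the parallel minimum levy is the binding amount.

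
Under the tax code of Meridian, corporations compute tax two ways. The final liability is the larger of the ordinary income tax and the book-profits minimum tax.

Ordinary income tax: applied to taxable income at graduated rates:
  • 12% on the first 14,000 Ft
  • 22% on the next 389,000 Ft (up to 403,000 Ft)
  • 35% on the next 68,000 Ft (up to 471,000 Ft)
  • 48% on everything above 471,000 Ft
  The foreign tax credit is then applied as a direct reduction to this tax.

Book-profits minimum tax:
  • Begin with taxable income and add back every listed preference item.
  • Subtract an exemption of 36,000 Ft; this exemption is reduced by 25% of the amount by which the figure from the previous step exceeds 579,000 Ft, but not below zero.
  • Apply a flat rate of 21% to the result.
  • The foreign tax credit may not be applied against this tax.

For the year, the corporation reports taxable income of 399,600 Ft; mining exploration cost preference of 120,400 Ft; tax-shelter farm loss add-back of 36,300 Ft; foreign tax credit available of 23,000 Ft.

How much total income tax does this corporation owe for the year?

109,263 Ft

Ordinary income tax:
  14,000 Ft × 12% = 1,680 Ft
  385,600 Ft × 22% = 84,832 Ft
  → 86,512 Ft
  Less foreign tax credit 23,000 Ft → 63,512 Ft

Book-profits minimum tax:
  Adjusted income: 399,600 Ft + 120,400 Ft + 36,300 Ft = 556,300 Ft
  Exemption: 556,300 Ft ≤ 579,000 Ft, so full 36,000 Ft applies
  Base: 556,300 Ft − 36,000 Ft = 520,300 Ft
  520,300 Ft × 21% = 109,263 Ft

109,263 Ft > 63,512 Ft, so the book-profits minimum tax is the binding amount.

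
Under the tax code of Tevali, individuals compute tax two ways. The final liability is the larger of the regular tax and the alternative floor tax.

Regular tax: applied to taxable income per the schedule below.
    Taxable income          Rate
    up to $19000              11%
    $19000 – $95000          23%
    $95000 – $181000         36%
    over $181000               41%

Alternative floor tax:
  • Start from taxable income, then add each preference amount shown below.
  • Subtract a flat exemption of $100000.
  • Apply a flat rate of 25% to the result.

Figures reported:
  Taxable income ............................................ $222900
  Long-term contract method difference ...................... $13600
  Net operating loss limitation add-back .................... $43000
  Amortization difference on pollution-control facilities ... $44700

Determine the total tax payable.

Alternative floor tax:
  Adjusted income: $222900 + $13600 + $43000 + $44700 = $324200
  Less exemption $100000 → base $224200
  $224200 × 25% = $56050

Regular tax:
  $19000 × 11% = $2090
  $76000 × 23% = $17480
  $86000 × 36% = $30960
  $41900 × 41% = $17179
  → $67709

$67709 > $56050, so the regular tax governs.

$67709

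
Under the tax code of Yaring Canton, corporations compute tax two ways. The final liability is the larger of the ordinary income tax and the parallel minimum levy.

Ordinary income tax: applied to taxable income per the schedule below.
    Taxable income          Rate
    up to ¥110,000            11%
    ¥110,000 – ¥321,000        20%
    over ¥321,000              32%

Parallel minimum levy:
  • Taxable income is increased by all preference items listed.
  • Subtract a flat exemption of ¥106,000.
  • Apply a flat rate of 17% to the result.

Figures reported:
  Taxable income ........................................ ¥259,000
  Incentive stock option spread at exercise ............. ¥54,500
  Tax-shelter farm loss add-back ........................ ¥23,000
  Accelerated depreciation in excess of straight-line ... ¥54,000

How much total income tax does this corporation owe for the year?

Parallel minimum levy:
  Adjusted income: ¥259,000 + ¥54,500 + ¥23,000 + ¥54,000 = ¥390,500
  Less exemption ¥106,000 → base ¥284,500
  ¥284,500 × 17% = ¥48,365

Ordinary income tax:
  ¥110,000 × 11% = ¥12,100
  ¥149,000 × 20% = ¥29,800
  → ¥41,900

¥48,365 > ¥41,900, so the parallel minimum levy is the binding amount.

¥48,365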